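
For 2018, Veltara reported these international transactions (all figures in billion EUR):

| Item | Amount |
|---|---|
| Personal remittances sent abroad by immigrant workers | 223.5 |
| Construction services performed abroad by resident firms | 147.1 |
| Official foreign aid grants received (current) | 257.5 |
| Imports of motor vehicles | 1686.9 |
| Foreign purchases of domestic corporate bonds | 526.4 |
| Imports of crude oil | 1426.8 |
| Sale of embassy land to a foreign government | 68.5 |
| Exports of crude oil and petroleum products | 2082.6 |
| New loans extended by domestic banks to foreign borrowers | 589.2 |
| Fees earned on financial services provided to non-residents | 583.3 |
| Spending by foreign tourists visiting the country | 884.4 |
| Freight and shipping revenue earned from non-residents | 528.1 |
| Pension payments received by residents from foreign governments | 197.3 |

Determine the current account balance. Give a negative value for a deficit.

Goods: 2082.6 - 1426.8 - 1686.9 = -1031.1
Services: 884.4 + 583.3 + 528.1 + 147.1 = 2142.9
Secondary income: 257.5 + 197.3 - 223.5 = 231.3
Current account = (-1031.1) + 2142.9 + 231.3 = 1343.1
(Excluded from the current account — financial account: foreign purchases of domestic corporate bonds 526.4, new loans extended by domestic banks to foreign borrowers 589.2; capital account: sale of embassy land to a foreign government 68.5.)

1343.1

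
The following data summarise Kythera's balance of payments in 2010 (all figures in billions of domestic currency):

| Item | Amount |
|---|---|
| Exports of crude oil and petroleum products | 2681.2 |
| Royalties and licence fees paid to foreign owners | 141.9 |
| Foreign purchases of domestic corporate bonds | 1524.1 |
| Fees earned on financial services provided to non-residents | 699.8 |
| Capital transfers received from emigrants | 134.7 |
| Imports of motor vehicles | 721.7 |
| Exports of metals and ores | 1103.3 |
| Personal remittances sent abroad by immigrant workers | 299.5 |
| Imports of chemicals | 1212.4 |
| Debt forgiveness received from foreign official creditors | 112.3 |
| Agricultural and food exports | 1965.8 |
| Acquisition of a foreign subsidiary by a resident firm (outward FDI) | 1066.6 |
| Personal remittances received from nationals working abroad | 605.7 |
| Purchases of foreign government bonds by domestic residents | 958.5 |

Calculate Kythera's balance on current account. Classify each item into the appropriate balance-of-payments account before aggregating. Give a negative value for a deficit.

Goods: -721.7 + 1965.8 + 1103.3 + 2681.2 - 1212.4 = 3816.2
Services: -141.9 + 699.8 = 557.9
Secondary income: 605.7 - 299.5 = 306.2
Current account = 3816.2 + 557.9 + 306.2 = 4680.3
(Excluded from the current account — financial account: foreign purchases of domestic corporate bonds 1524.1, acquisition of a foreign subsidiary by a resident firm (outward FDI) 1066.6, purchases of foreign government bonds by domestic residents 958.5; capital account: capital transfers received from emigrants 134.7, debt forgiveness received from foreign official creditors 112.3.)

4680.3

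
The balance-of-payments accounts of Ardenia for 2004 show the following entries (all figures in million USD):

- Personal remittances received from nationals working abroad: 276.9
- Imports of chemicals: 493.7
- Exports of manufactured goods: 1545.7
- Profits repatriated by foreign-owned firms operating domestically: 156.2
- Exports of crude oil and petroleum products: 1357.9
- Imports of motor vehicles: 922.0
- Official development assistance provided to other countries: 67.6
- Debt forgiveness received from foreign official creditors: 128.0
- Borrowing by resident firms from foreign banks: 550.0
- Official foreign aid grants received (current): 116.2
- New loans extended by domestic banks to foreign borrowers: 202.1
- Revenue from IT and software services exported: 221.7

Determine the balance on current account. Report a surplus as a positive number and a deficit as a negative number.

1878.9

Goods: 1357.9 + 1545.7 - 922.0 - 493.7 = 1487.9
Services: 221.7
Primary income: -156.2
Secondary income: 276.9 + 116.2 - 67.6 = 325.5
Current account = 1487.9 + 221.7 + (-156.2) + 325.5 = 1878.9
(Excluded from the current account — capital account: debt forgiveness received from foreign official creditors 128.0; financial account: borrowing by resident firms from foreign banks 550.0, new loans extended by domestic banks to foreign borrowers 202.1.)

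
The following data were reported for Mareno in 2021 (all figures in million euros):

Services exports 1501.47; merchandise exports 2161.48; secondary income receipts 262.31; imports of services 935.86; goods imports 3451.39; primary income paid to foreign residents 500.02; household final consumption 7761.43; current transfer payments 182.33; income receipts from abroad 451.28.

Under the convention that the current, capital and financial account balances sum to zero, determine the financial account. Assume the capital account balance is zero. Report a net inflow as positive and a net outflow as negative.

693.06

Goods balance = 2161.48 - 3451.39 = -1289.91
Services balance = 1501.47 - 935.86 = 565.61
Trade balance (goods + services) = -1289.91 + 565.61 = -724.30
Net primary income = 451.28 - 500.02 = -48.74
Net secondary income = 262.31 - 182.33 = 79.98
Current account = -724.30 + (-48.74) + 79.98 = -693.06
Financial account = -(-693.06) = 693.06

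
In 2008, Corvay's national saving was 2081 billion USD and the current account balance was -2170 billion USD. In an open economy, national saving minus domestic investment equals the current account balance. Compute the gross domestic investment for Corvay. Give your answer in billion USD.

I = S - CA = 2081 - (-2170) = 4251

4251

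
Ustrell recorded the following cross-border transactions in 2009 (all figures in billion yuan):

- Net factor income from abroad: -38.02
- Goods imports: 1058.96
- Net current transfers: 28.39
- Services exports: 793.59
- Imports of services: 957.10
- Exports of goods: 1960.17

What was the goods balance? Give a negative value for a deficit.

Goods balance = 1960.17 - 1058.96 = 901.21

901.21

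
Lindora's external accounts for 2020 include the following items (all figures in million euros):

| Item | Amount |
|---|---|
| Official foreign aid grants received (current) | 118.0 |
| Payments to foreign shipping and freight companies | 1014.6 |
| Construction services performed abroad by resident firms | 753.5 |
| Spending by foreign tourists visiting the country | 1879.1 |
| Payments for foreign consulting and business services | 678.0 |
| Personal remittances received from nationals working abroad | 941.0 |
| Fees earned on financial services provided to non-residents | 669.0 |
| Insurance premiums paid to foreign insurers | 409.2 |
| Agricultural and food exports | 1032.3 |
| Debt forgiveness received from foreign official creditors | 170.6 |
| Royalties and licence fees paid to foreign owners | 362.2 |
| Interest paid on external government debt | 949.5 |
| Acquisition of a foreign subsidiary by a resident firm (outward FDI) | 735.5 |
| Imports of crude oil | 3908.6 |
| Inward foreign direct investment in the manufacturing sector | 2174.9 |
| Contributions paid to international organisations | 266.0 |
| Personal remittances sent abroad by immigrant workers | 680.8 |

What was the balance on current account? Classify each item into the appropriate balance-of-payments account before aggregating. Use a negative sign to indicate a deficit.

-2876.0

Goods: 1032.3 - 3908.6 = -2876.3
Services: 753.5 - 409.2 - 362.2 - 1014.6 + 1879.1 + 669.0 - 678.0 = 837.6
Primary income: -949.5
Secondary income: -680.8 + 118.0 + 941.0 - 266.0 = 112.2
Current account = (-2876.3) + 837.6 + (-949.5) + 112.2 = -2876.0
(Excluded from the current account — capital account: debt forgiveness received from foreign official creditors 170.6; financial account: acquisition of a foreign subsidiary by a resident firm (outward FDI) 735.5, inward foreign direct investment in the manufacturing sector 2174.9.)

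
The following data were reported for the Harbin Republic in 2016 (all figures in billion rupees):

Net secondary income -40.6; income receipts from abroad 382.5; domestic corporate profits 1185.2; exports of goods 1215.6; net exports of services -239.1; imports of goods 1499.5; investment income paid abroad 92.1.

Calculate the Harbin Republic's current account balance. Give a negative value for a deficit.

Goods balance = 1215.6 - 1499.5 = -283.9
Services balance = -239.1
Trade balance (goods + services) = -283.9 + (-239.1) = -523.0
Net primary income = 382.5 - 92.1 = 290.4
Net secondary income = -40.6
Current account = -523.0 + 290.4 + (-40.6) = -273.2

-273.2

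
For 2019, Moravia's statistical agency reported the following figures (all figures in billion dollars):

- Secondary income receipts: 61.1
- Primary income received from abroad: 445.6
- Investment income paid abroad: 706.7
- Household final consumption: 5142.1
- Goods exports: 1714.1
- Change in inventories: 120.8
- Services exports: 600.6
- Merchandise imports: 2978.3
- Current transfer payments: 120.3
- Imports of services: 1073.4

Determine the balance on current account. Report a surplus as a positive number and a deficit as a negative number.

Goods balance = 1714.1 - 2978.3 = -1264.2
Services balance = 600.6 - 1073.4 = -472.8
Trade balance (goods + services) = -1264.2 + (-472.8) = -1737.0
Net primary income = 445.6 - 706.7 = -261.1
Net secondary income = 61.1 - 120.3 = -59.2
Current account = -1737.0 + (-261.1) + (-59.2) = -2057.3

-2057.3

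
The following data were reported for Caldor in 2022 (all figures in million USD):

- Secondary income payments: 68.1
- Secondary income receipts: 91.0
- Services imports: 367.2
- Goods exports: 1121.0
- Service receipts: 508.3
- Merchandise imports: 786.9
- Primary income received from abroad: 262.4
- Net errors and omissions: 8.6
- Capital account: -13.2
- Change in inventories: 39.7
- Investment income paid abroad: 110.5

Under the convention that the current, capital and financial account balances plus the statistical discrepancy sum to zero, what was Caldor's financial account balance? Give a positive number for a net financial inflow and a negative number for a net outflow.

-645.4

Goods balance = 1121.0 - 786.9 = 334.1
Services balance = 508.3 - 367.2 = 141.1
Trade balance (goods + services) = 334.1 + 141.1 = 475.2
Net primary income = 262.4 - 110.5 = 151.9
Net secondary income = 91.0 - 68.1 = 22.9
Current account = 475.2 + 151.9 + 22.9 = 650.0
Financial account = -(650.0 + (-13.2) + 8.6) = -645.4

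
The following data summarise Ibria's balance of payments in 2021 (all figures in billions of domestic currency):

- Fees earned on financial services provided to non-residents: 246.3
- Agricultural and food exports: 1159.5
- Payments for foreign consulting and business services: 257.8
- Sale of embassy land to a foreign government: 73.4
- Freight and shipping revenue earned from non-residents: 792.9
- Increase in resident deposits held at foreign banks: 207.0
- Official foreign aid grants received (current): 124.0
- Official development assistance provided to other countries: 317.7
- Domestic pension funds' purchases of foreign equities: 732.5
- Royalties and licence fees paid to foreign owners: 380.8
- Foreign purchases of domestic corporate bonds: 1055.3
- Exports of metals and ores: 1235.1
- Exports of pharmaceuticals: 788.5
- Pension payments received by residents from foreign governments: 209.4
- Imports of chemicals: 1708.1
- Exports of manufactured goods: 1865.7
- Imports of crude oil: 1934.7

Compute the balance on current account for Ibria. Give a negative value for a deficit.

1822.3

Goods: 1159.5 + 1865.7 - 1708.1 + 1235.1 + 788.5 - 1934.7 = 1406.0
Services: -257.8 + 792.9 - 380.8 + 246.3 = 400.6
Secondary income: 209.4 - 317.7 + 124.0 = 15.7
Current account = 1406.0 + 400.6 + 15.7 = 1822.3
(Excluded from the current account — capital account: sale of embassy land to a foreign government 73.4; financial account: increase in resident deposits held at foreign banks 207.0, domestic pension funds' purchases of foreign equities 732.5, foreign purchases of domestic corporate bonds 1055.3.)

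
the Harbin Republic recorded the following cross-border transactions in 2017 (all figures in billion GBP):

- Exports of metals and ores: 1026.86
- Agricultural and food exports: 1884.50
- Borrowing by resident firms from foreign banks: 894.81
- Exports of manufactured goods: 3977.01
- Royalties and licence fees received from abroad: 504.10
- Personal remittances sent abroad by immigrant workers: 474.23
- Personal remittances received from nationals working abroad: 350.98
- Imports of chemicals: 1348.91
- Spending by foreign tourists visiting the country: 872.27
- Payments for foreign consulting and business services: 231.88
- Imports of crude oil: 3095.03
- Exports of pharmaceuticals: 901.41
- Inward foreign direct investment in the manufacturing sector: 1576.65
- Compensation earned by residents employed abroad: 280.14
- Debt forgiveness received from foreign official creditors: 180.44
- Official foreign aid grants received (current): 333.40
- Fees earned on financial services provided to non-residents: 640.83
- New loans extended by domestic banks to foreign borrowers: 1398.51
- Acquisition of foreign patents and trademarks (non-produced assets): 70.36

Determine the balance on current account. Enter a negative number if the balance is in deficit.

Goods: 3977.01 + 1026.86 + 901.41 - 1348.91 + 1884.50 - 3095.03 = 3345.84
Services: 640.83 - 231.88 + 504.10 + 872.27 = 1785.32
Primary income: 280.14
Secondary income: 333.40 - 474.23 + 350.98 = 210.15
Current account = 3345.84 + 1785.32 + 280.14 + 210.15 = 5621.45
(Excluded from the current account — financial account: borrowing by resident firms from foreign banks 894.81, inward foreign direct investment in the manufacturing sector 1576.65, new loans extended by domestic banks to foreign borrowers 1398.51; capital account: debt forgiveness received from foreign official creditors 180.44, acquisition of foreign patents and trademarks (non-produced assets) 70.36.)

5621.45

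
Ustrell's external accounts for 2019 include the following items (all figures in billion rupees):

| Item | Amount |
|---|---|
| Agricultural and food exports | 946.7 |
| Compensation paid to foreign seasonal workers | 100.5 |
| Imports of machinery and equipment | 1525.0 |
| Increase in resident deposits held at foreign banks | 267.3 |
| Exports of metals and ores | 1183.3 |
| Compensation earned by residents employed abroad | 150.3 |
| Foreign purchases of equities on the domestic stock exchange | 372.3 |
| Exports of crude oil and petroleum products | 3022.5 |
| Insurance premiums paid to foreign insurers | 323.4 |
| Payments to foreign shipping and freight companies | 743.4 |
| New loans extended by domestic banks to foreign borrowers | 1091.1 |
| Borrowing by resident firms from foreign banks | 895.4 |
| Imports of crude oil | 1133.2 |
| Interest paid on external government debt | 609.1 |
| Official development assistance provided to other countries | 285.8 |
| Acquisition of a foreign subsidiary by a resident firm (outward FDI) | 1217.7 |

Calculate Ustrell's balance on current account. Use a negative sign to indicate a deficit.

582.4

Goods: 946.7 - 1525.0 + 1183.3 - 1133.2 + 3022.5 = 2494.3
Services: -323.4 - 743.4 = -1066.8
Primary income: -100.5 - 609.1 + 150.3 = -559.3
Secondary income: -285.8
Current account = 2494.3 + (-1066.8) + (-559.3) + (-285.8) = 582.4
(Excluded from the current account — financial account: increase in resident deposits held at foreign banks 267.3, foreign purchases of equities on the domestic stock exchange 372.3, new loans extended by domestic banks to foreign borrowers 1091.1, borrowing by resident firms from foreign banks 895.4, acquisition of a foreign subsidiary by a resident firm (outward FDI) 1217.7.)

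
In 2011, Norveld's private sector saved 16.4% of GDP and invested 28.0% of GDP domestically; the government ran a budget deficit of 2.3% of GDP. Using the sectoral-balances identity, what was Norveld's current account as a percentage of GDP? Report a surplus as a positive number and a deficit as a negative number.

-13.9

By the sectoral-balances identity, CA = (S_private - I) + (T - G).
Private balance = 16.4 - 28.0 = -11.6
Government balance (T - G) = -2.3
CA = -11.6 + (-2.3) = -13.9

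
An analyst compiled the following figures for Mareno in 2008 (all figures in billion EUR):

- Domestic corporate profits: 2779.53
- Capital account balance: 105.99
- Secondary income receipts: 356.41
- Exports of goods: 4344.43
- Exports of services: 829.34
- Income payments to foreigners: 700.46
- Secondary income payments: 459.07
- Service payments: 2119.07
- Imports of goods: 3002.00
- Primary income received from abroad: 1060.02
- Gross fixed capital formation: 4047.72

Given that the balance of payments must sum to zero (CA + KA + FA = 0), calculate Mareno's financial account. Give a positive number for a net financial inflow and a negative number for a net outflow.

-415.59

Goods balance = 4344.43 - 3002.00 = 1342.43
Services balance = 829.34 - 2119.07 = -1289.73
Trade balance (goods + services) = 1342.43 + (-1289.73) = 52.70
Net primary income = 1060.02 - 700.46 = 359.56
Net secondary income = 356.41 - 459.07 = -102.66
Current account = 52.70 + 359.56 + (-102.66) = 309.60
Financial account = -(309.60 + 105.99) = -415.59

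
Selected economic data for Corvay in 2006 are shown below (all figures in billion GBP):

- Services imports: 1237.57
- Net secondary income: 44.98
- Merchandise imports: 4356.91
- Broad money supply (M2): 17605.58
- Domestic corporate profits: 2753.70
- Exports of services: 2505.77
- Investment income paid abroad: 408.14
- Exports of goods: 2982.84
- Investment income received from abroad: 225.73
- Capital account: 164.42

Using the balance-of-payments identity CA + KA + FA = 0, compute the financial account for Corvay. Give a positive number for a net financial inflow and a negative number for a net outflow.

Goods balance = 2982.84 - 4356.91 = -1374.07
Services balance = 2505.77 - 1237.57 = 1268.20
Trade balance (goods + services) = -1374.07 + 1268.20 = -105.87
Net primary income = 225.73 - 408.14 = -182.41
Net secondary income = 44.98
Current account = -105.87 + (-182.41) + 44.98 = -243.30
Financial account = -(-243.30 + 164.42) = 78.88

78.88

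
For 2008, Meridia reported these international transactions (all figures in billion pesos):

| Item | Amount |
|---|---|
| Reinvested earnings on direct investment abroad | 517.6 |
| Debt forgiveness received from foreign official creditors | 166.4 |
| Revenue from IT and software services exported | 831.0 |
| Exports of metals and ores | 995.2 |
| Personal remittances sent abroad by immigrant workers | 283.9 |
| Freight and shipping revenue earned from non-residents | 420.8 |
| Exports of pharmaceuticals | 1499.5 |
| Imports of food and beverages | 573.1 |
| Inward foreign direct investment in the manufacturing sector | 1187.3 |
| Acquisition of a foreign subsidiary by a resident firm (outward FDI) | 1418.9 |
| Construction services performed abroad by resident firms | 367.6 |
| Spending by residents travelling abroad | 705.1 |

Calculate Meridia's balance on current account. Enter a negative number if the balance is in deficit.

Goods: 1499.5 - 573.1 + 995.2 = 1921.6
Services: 831.0 - 705.1 + 420.8 + 367.6 = 914.3
Primary income: 517.6
Secondary income: -283.9
Current account = 1921.6 + 914.3 + 517.6 + (-283.9) = 3069.6
(Excluded from the current account — capital account: debt forgiveness received from foreign official creditors 166.4; financial account: inward foreign direct investment in the manufacturing sector 1187.3, acquisition of a foreign subsidiary by a resident firm (outward FDI) 1418.9.)

3069.6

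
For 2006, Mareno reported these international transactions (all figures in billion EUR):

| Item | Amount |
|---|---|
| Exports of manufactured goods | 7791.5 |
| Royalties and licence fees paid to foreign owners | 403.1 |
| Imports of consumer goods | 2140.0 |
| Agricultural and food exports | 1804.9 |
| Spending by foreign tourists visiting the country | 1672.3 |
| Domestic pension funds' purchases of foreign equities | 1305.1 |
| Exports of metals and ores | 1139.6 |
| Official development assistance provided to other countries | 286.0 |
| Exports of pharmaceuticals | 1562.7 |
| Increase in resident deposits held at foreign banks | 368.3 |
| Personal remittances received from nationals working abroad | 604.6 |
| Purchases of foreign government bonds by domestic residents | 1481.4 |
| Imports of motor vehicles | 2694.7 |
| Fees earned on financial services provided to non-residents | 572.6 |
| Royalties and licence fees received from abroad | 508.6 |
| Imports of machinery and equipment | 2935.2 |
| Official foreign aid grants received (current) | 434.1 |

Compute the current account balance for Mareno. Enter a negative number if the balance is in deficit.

Goods: 7791.5 + 1562.7 - 2140.0 + 1804.9 + 1139.6 - 2694.7 - 2935.2 = 4528.8
Services: -403.1 + 508.6 + 1672.3 + 572.6 = 2350.4
Secondary income: 604.6 - 286.0 + 434.1 = 752.7
Current account = 4528.8 + 2350.4 + 752.7 = 7631.9
(Excluded from the current account — financial account: domestic pension funds' purchases of foreign equities 1305.1, increase in resident deposits held at foreign banks 368.3, purchases of foreign government bonds by domestic residents 1481.4.)

7631.9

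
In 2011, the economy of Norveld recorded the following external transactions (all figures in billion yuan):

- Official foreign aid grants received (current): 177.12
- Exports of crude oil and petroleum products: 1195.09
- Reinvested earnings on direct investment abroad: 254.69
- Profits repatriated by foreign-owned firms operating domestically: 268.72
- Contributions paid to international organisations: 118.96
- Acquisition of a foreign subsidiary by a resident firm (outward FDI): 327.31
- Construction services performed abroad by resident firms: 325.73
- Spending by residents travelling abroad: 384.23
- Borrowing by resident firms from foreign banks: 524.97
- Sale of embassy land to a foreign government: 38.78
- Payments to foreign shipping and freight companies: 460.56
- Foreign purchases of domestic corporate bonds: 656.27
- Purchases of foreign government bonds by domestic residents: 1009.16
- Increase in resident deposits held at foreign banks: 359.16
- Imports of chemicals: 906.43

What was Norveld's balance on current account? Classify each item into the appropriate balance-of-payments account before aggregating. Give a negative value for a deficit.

Goods: -906.43 + 1195.09 = 288.66
Services: 325.73 - 384.23 - 460.56 = -519.06
Primary income: 254.69 - 268.72 = -14.03
Secondary income: 177.12 - 118.96 = 58.16
Current account = 288.66 + (-519.06) + (-14.03) + 58.16 = -186.27
(Excluded from the current account — financial account: acquisition of a foreign subsidiary by a resident firm (outward FDI) 327.31, borrowing by resident firms from foreign banks 524.97, foreign purchases of domestic corporate bonds 656.27, purchases of foreign government bonds by domestic residents 1009.16, increase in resident deposits held at foreign banks 359.16; capital account: sale of embassy land to a foreign government 38.78.)

-186.27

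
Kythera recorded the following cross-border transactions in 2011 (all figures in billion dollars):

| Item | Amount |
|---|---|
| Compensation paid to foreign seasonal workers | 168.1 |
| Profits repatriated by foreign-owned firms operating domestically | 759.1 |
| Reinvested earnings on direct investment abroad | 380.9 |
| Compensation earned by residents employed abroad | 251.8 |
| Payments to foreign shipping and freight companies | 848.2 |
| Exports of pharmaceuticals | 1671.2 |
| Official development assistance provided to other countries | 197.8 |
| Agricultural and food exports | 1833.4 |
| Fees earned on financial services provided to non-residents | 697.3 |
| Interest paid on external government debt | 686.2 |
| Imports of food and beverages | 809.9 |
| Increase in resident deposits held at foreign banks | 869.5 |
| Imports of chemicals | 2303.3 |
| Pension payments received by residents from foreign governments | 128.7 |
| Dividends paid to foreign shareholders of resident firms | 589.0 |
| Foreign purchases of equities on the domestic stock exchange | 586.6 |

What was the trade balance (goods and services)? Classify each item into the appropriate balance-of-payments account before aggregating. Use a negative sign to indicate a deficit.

Goods: -2303.3 + 1833.4 + 1671.2 - 809.9 = 391.4
Services: -848.2 + 697.3 = -150.9
Trade balance = 391.4 + (-150.9) = 240.5
(Excluded from the trade balance — primary income: compensation paid to foreign seasonal workers 168.1, profits repatriated by foreign-owned firms operating domestically 759.1, reinvested earnings on direct investment abroad 380.9, compensation earned by residents employed abroad 251.8, interest paid on external government debt 686.2, dividends paid to foreign shareholders of resident firms 589.0; secondary income: official development assistance provided to other countries 197.8, pension payments received by residents from foreign governments 128.7; financial account: increase in resident deposits held at foreign banks 869.5, foreign purchases of equities on the domestic stock exchange 586.6.)

240.5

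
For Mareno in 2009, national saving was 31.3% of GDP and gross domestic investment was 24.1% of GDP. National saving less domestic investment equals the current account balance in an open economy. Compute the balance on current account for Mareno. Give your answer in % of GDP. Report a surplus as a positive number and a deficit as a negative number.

S - I = CA (net lending to the rest of the world).
CA = S - I = 31.3 - 24.1 = 7.2

7.2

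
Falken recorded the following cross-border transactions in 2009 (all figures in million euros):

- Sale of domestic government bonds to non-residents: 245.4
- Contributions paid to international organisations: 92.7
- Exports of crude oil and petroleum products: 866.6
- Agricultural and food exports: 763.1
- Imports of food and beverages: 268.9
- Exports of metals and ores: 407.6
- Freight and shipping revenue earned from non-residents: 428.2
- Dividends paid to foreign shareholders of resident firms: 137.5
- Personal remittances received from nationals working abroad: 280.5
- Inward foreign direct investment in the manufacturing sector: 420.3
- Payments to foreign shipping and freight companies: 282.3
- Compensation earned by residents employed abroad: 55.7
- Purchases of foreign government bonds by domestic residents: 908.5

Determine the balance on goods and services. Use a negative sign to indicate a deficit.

1914.3

Goods: 866.6 + 763.1 + 407.6 - 268.9 = 1768.4
Services: 428.2 - 282.3 = 145.9
Trade balance = 1768.4 + 145.9 = 1914.3
(Excluded from the trade balance — financial account: sale of domestic government bonds to non-residents 245.4, inward foreign direct investment in the manufacturing sector 420.3, purchases of foreign government bonds by domestic residents 908.5; secondary income: contributions paid to international organisations 92.7, personal remittances received from nationals working abroad 280.5; primary income: dividends paid to foreign shareholders of resident firms 137.5, compensation earned by residents employed abroad 55.7.)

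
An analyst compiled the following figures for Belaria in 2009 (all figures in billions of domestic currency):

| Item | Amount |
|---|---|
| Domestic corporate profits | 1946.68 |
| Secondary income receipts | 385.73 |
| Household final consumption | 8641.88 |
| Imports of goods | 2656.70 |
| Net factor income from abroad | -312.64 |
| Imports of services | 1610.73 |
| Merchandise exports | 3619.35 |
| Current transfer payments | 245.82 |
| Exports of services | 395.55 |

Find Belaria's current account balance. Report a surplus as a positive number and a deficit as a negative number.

-425.26

Goods balance = 3619.35 - 2656.70 = 962.65
Services balance = 395.55 - 1610.73 = -1215.18
Trade balance (goods + services) = 962.65 + (-1215.18) = -252.53
Net primary income = -312.64
Net secondary income = 385.73 - 245.82 = 139.91
Current account = -252.53 + (-312.64) + 139.91 = -425.26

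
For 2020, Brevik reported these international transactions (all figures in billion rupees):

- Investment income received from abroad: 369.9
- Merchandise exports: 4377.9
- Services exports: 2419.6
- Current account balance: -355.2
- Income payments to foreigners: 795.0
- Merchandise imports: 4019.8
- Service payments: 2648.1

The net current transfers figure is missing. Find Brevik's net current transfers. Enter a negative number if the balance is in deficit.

-59.7

Current account = goods balance + services balance + net primary income + net secondary income
Sum of the known components = -295.5
Net current transfers = CA - (known components) = -355.2 - (-295.5) = -59.7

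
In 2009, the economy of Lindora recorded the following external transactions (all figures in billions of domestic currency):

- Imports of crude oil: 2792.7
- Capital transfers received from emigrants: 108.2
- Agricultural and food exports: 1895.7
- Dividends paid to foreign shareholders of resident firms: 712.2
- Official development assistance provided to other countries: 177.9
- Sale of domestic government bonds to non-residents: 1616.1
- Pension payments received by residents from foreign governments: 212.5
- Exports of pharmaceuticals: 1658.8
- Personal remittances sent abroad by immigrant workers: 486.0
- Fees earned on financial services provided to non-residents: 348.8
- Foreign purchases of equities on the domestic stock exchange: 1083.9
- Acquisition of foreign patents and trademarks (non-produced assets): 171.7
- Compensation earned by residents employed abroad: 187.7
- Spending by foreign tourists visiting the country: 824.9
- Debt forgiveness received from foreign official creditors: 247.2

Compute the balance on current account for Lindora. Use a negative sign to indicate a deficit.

959.6

Goods: 1895.7 - 2792.7 + 1658.8 = 761.8
Services: 824.9 + 348.8 = 1173.7
Primary income: -712.2 + 187.7 = -524.5
Secondary income: -177.9 - 486.0 + 212.5 = -451.4
Current account = 761.8 + 1173.7 + (-524.5) + (-451.4) = 959.6
(Excluded from the current account — capital account: capital transfers received from emigrants 108.2, acquisition of foreign patents and trademarks (non-produced assets) 171.7, debt forgiveness received from foreign official creditors 247.2; financial account: sale of domestic government bonds to non-residents 1616.1, foreign purchases of equities on the domestic stock exchange 1083.9.)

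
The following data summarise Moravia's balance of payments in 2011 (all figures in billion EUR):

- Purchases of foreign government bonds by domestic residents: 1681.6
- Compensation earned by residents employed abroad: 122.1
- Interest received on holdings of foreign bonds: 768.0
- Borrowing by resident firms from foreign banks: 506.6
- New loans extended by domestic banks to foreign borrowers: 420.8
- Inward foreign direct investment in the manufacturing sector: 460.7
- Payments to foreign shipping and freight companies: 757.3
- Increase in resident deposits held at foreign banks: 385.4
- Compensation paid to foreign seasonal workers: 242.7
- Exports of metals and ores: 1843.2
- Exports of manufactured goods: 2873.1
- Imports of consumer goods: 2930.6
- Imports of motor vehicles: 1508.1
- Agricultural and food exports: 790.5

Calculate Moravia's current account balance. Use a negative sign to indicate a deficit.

958.2

Goods: 1843.2 - 1508.1 + 2873.1 + 790.5 - 2930.6 = 1068.1
Services: -757.3
Primary income: -242.7 + 122.1 + 768.0 = 647.4
Current account = 1068.1 + (-757.3) + 647.4 = 958.2
(Excluded from the current account — financial account: purchases of foreign government bonds by domestic residents 1681.6, borrowing by resident firms from foreign banks 506.6, new loans extended by domestic banks to foreign borrowers 420.8, inward foreign direct investment in the manufacturing sector 460.7, increase in resident deposits held at foreign banks 385.4.)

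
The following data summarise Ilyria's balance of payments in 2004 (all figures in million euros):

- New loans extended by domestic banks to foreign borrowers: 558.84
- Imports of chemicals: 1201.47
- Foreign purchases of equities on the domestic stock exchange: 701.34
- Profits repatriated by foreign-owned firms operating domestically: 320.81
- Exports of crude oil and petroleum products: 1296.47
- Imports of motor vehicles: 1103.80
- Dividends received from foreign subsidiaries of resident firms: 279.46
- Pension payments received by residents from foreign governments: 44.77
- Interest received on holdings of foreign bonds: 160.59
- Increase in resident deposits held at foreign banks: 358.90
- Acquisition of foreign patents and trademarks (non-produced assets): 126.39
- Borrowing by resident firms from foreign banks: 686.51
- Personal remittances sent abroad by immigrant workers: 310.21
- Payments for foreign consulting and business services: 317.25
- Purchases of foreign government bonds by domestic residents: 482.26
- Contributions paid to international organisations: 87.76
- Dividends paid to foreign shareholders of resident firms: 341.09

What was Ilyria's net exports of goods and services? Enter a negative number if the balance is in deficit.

Goods: 1296.47 - 1103.80 - 1201.47 = -1008.80
Services: -317.25
Trade balance = -1008.80 + (-317.25) = -1326.05
(Excluded from the trade balance — financial account: new loans extended by domestic banks to foreign borrowers 558.84, foreign purchases of equities on the domestic stock exchange 701.34, increase in resident deposits held at foreign banks 358.90, borrowing by resident firms from foreign banks 686.51, purchases of foreign government bonds by domestic residents 482.26; primary income: profits repatriated by foreign-owned firms operating domestically 320.81, dividends received from foreign subsidiaries of resident firms 279.46, interest received on holdings of foreign bonds 160.59, dividends paid to foreign shareholders of resident firms 341.09; secondary income: pension payments received by residents from foreign governments 44.77, personal remittances sent abroad by immigrant workers 310.21, contributions paid to international organisations 87.76; capital account: acquisition of foreign patents and trademarks (non-produced assets) 126.39.)

-1326.05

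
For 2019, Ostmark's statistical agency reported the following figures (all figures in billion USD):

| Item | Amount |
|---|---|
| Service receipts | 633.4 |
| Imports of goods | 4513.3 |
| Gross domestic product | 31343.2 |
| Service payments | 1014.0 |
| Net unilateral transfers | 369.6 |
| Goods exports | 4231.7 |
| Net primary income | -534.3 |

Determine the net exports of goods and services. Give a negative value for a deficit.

-662.2

Goods balance = 4231.7 - 4513.3 = -281.6
Services balance = 633.4 - 1014.0 = -380.6
Trade balance (goods + services) = -281.6 + (-380.6) = -662.2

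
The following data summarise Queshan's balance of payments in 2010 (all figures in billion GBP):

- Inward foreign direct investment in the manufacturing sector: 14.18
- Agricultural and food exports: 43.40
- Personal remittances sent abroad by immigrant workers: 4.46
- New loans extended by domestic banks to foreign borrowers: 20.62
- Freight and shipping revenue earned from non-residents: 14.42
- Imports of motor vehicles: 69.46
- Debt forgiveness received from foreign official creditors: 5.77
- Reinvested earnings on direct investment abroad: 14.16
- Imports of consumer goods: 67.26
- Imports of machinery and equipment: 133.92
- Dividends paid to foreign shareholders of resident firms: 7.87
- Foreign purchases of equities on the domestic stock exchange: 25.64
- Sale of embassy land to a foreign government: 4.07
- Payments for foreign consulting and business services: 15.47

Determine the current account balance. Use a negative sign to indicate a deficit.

-226.46

Goods: -69.46 - 67.26 - 133.92 + 43.40 = -227.24
Services: 14.42 - 15.47 = -1.05
Primary income: -7.87 + 14.16 = 6.29
Secondary income: -4.46
Current account = (-227.24) + (-1.05) + 6.29 + (-4.46) = -226.46
(Excluded from the current account — financial account: inward foreign direct investment in the manufacturing sector 14.18, new loans extended by domestic banks to foreign borrowers 20.62, foreign purchases of equities on the domestic stock exchange 25.64; capital account: debt forgiveness received from foreign official creditors 5.77, sale of embassy land to a foreign government 4.07.)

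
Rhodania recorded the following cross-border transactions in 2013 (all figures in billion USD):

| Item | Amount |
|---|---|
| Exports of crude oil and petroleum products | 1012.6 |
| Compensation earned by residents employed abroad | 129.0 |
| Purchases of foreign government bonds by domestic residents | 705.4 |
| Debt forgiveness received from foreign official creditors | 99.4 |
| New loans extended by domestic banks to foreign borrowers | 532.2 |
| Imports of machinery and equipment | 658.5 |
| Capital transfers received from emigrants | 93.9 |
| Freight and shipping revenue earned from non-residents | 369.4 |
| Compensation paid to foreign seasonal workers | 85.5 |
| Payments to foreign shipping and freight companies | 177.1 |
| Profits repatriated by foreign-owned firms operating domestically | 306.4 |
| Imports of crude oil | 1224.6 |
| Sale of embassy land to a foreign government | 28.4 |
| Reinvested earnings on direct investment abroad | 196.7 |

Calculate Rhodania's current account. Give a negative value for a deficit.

-744.4

Goods: -1224.6 + 1012.6 - 658.5 = -870.5
Services: -177.1 + 369.4 = 192.3
Primary income: -85.5 + 129.0 + 196.7 - 306.4 = -66.2
Current account = (-870.5) + 192.3 + (-66.2) = -744.4
(Excluded from the current account — financial account: purchases of foreign government bonds by domestic residents 705.4, new loans extended by domestic banks to foreign borrowers 532.2; capital account: debt forgiveness received from foreign official creditors 99.4, capital transfers received from emigrants 93.9, sale of embassy land to a foreign government 28.4.)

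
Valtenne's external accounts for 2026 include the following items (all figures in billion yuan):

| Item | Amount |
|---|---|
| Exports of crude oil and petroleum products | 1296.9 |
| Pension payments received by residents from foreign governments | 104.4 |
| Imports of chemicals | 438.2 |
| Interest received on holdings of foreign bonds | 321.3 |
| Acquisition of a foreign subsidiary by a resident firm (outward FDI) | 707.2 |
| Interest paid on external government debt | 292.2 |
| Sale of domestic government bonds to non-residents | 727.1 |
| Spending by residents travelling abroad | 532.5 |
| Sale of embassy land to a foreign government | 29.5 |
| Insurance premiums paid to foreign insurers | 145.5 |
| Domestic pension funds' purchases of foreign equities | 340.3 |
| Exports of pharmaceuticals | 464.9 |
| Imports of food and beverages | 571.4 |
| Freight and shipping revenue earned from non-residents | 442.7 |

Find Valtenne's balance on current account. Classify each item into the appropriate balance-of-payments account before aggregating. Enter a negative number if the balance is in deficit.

Goods: 1296.9 - 571.4 + 464.9 - 438.2 = 752.2
Services: -145.5 - 532.5 + 442.7 = -235.3
Primary income: 321.3 - 292.2 = 29.1
Secondary income: 104.4
Current account = 752.2 + (-235.3) + 29.1 + 104.4 = 650.4
(Excluded from the current account — financial account: acquisition of a foreign subsidiary by a resident firm (outward FDI) 707.2, sale of domestic government bonds to non-residents 727.1, domestic pension funds' purchases of foreign equities 340.3; capital account: sale of embassy land to a foreign government 29.5.)

650.4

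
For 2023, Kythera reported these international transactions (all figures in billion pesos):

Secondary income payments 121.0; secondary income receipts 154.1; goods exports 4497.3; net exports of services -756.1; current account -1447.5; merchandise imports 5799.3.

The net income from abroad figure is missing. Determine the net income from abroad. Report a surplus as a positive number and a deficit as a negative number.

577.5

Current account = goods balance + services balance + net primary income + net secondary income
Sum of the known components = -2025.0
Net income from abroad = CA - (known components) = -1447.5 - (-2025.0) = 577.5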